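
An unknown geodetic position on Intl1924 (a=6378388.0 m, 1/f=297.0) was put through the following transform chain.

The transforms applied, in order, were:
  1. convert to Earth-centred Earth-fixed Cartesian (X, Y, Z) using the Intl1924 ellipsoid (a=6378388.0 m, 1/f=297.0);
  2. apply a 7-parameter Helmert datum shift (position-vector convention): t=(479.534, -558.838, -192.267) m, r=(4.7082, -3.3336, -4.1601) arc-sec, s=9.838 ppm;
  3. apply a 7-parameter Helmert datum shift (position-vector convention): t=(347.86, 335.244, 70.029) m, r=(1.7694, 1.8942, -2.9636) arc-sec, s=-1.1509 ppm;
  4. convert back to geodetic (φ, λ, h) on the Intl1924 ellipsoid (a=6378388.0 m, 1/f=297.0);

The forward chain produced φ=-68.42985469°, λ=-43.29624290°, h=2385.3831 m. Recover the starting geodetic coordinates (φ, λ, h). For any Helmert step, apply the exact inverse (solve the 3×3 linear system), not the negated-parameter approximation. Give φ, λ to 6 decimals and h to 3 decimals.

φ=-68.434811°, λ=-43.308102°, h=1938.475 m

start: φ=-68.429855°, λ=-43.296243°, h=2385.383 m
→ ECEF (a=6378388.000, f=1/297.0): X=1712318.1442, Y=-1613395.0100, Z=-5911242.0238
→ Helmert⁻¹: X=1712049.7263, Y=-1613758.2214, Z=-5911289.2905
→ Helmert⁻¹: X=1711490.3594, Y=-1613283.9195, Z=-5911029.7066
→ geod (Bowring, a=6378388.000): φ=-68.43481100°, λ=-43.30810200°, h=1938.4750 m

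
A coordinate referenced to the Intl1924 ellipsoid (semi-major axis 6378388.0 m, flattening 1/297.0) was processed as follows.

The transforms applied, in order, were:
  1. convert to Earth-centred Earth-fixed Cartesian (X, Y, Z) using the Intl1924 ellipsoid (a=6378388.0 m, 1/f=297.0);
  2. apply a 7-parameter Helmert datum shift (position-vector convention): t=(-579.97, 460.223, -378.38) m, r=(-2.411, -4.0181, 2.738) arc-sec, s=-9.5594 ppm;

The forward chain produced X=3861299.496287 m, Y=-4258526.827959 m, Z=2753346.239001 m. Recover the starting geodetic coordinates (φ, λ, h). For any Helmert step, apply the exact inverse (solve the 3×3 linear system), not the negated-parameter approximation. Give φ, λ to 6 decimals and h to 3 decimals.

φ=25.742972°, λ=-47.800094°, h=340.438 m

start: X=3861299.4963, Y=-4258526.8280, Z=2753346.2390 m
→ Helmert⁻¹: X=3861913.4891, Y=-4259111.2153, Z=2753625.9278
→ geod (Bowring, a=6378388.000): φ=25.74297200°, λ=-47.80009400°, h=340.4380 m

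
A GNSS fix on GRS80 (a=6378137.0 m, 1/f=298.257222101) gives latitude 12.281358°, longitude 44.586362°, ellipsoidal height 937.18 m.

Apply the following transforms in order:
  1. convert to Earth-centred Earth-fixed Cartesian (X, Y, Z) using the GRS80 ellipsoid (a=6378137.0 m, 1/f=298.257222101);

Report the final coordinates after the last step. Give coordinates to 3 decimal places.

X=4439834.998 m, Y=4376187.981 m, Z=1348030.500 m

start: φ=12.281358°, λ=44.586362°, h=937.180 m
→ ECEF (a=6378137.000, f=1/298.257222101): X=4439834.9983, Y=4376187.9810, Z=1348030.4995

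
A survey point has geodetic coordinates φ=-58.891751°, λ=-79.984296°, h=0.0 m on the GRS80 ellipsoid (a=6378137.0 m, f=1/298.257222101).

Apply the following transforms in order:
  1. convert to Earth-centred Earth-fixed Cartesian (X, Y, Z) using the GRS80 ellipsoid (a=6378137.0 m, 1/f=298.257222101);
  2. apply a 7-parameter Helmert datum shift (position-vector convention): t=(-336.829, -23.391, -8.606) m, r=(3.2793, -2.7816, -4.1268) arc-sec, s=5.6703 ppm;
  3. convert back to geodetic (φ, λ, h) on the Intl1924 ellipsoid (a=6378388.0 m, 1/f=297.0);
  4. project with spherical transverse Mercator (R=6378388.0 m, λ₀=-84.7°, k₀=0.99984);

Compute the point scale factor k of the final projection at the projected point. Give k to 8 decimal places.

1.00074097

start: φ=-58.891751°, λ=-79.984296°, h=0.000 m
→ ECEF (a=6378137.000, f=1/298.257222101): X=574524.8921, Y=-3253078.4498, Z=-5437715.9553
→ Helmert 7p (PV): X=574199.5663, Y=-3253045.3295, Z=-5437799.3663
→ geod (Bowring, a=6378388.000): φ=-58.89355010°, λ=-79.98975282°, h=-158.7380 m
→ into tm (λ₀=-84.7°): φ=-58.89355010°, λ−λ₀=4.71024718°
scale k = 1.00074097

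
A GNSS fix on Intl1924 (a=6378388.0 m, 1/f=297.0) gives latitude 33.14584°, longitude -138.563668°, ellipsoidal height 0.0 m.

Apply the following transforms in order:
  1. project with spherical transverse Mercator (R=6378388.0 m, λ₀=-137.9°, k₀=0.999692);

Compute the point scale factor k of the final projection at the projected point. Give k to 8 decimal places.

start: φ=33.145840°, λ=-138.563668°, h=0.000 m
→ into tm (λ₀=-137.9°): φ=33.14584000°, λ−λ₀=-0.66366800°
scale k = 0.99973902

0.99973902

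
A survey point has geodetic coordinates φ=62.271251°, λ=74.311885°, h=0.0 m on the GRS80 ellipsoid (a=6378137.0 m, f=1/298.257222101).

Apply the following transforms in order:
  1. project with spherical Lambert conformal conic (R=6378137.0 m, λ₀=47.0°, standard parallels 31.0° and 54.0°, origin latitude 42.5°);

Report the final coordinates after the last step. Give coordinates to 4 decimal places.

start: φ=62.271251°, λ=74.311885°, h=0.000 m
→ lcc (R=6378137.0, λ₀=47.0°): E=1456399.7809, N=2440800.7850

E=1456399.7809 m, N=2440800.7850 m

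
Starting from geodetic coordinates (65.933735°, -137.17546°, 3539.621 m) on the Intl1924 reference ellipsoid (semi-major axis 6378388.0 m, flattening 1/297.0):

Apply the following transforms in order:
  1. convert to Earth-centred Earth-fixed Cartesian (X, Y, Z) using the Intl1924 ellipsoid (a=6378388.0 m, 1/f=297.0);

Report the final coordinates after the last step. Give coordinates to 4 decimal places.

X=-1914146.7651 m, Y=-1774042.7853 m, Z=5804302.0710 m

start: φ=65.933735°, λ=-137.175460°, h=3539.621 m
→ ECEF (a=6378388.000, f=1/297.0): X=-1914146.7651, Y=-1774042.7853, Z=5804302.0710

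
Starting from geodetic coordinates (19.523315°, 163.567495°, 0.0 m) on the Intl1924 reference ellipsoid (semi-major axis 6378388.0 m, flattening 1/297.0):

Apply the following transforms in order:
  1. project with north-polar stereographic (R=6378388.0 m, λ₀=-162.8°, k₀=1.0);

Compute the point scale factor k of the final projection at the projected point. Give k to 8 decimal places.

1.49903640

start: φ=19.523315°, λ=163.567495°, h=0.000 m
→ into stereo (λ₀=-162.8°): φ=19.52331500°, λ−λ₀=-33.63250500°
scale k = 1.49903640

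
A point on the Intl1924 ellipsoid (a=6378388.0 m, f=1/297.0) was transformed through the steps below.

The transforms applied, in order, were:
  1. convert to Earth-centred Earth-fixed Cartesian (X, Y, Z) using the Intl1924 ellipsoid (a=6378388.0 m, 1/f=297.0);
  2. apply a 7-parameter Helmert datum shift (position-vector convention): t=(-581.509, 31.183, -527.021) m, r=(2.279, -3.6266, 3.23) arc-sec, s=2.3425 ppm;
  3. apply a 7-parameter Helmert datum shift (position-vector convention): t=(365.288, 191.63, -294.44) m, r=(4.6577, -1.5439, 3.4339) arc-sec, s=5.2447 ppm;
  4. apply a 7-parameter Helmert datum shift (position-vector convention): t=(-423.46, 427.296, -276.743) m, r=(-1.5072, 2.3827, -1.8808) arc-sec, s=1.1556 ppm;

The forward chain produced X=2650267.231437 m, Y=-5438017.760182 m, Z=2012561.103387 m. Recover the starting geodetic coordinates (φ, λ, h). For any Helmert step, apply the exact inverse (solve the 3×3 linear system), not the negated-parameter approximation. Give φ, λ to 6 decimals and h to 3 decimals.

start: X=2650267.2314, Y=-5438017.7602, Z=2012561.1034 m
→ Helmert⁻¹: X=2650713.9665, Y=-5438429.3093, Z=2012826.4013
→ Helmert⁻¹: X=2650259.3055, Y=-5438591.0763, Z=2013213.2556
→ Helmert⁻¹: X=2650784.8450, Y=-5438628.7796, Z=2013749.0435
→ geod (Bowring, a=6378388.000): φ=18.52552400°, λ=-64.01542000°, h=324.5100 m

φ=18.525524°, λ=-64.015420°, h=324.510 m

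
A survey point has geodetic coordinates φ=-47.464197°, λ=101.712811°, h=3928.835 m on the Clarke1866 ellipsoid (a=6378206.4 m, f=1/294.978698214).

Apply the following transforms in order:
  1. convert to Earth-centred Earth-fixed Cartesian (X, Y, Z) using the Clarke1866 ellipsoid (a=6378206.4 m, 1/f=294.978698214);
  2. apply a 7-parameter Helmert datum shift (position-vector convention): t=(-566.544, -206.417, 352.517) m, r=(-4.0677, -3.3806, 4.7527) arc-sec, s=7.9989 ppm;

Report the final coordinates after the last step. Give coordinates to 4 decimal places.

X=-878107.7209 m, Y=4232300.4044 m, Z=-4679281.1395 m

start: φ=-47.464197°, λ=101.712811°, h=3928.835 m
→ ECEF (a=6378206.400, f=1/294.978698214): X=-877513.3266, Y=4232585.4690, Z=-4679498.3729
→ Helmert 7p (PV): X=-878107.7209, Y=4232300.4044, Z=-4679281.1395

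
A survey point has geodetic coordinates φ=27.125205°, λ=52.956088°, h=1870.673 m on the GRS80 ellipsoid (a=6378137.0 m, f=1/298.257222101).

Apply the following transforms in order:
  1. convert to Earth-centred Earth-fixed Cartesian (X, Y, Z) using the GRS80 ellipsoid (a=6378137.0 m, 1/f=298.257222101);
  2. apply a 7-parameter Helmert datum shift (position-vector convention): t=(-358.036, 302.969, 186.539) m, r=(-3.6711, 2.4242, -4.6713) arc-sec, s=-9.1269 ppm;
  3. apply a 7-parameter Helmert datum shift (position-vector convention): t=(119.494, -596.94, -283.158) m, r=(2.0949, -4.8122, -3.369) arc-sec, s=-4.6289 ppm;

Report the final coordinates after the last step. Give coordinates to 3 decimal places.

X=3422991.709 m, Y=4534948.269 m, Z=2891291.351 m

start: φ=27.125205°, λ=52.956088°, h=1870.673 m
→ ECEF (a=6378137.000, f=1/298.257222101): X=3423134.0186, Y=4535415.9651, Z=2891422.7744
→ Helmert 7p (PV): X=3422881.4352, Y=4535651.4775, Z=2891461.9719
→ Helmert 7p (PV): X=3422991.7091, Y=4534948.2689, Z=2891291.3512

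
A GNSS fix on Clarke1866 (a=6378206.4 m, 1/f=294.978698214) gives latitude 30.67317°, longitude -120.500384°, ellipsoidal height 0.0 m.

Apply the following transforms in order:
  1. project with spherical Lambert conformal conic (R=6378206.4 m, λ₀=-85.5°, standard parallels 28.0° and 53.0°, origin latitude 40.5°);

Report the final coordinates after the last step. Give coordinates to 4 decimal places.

start: φ=30.673170°, λ=-120.500384°, h=0.000 m
→ lcc (R=6378206.4, λ₀=-85.5°): E=-3233862.0508, N=-418150.8230

E=-3233862.0508 m, N=-418150.8230 m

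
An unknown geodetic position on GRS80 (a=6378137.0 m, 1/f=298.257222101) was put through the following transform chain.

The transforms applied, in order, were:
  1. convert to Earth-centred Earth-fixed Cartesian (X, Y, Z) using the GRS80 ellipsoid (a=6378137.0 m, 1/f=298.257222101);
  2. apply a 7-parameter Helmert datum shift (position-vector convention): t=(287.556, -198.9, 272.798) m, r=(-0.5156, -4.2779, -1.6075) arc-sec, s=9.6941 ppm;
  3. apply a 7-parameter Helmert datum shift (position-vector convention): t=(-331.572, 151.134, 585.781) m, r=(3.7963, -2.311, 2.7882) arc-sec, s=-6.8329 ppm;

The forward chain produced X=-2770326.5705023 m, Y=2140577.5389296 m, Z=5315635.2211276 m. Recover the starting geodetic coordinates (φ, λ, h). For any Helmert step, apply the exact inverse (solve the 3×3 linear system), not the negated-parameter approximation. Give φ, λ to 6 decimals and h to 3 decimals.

start: X=-2770326.5705, Y=2140577.5389, Z=5315635.2211 m
→ Helmert⁻¹: X=-2769925.4400, Y=2140576.2969, Z=5315077.3947
→ Helmert⁻¹: X=-2770092.5965, Y=2140719.5704, Z=5314815.8774
→ geod (Bowring, a=6378137.000): φ=56.80362400°, λ=142.30325400°, h=1024.5990 m

φ=56.803624°, λ=142.303254°, h=1024.599 m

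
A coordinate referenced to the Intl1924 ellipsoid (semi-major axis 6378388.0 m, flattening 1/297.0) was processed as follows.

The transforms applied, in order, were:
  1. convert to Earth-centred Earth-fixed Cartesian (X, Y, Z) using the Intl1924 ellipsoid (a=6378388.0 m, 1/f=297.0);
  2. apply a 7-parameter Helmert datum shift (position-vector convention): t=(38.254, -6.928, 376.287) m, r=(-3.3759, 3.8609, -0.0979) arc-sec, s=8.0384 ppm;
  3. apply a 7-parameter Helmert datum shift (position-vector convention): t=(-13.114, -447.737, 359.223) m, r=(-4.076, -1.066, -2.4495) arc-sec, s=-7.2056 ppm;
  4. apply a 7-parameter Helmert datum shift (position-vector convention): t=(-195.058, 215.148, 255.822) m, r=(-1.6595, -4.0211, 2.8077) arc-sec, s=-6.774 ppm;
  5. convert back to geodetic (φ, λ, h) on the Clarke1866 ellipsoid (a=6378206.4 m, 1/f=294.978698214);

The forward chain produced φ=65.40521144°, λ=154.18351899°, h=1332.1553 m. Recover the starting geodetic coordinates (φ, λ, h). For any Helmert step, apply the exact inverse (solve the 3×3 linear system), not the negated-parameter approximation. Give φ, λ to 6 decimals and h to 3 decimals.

φ=65.402313°, λ=154.181836°, h=146.031 m

start: φ=65.405211°, λ=154.183519°, h=1332.155 m
→ ECEF (a=6378206.400, f=1/294.978698214): X=-2396865.1237, Y=1159540.5655, Z=5777679.0270
→ Helmert⁻¹: X=-2396557.8882, Y=1159319.4101, Z=5777518.3894
→ Helmert⁻¹: X=-2396545.9567, Y=1159632.8798, Z=5777236.0957
→ Helmert⁻¹: X=-2396673.6274, Y=1159534.8010, Z=5776787.4889
→ geod (Bowring, a=6378388.000): φ=65.40231300°, λ=154.18183600°, h=146.0310 m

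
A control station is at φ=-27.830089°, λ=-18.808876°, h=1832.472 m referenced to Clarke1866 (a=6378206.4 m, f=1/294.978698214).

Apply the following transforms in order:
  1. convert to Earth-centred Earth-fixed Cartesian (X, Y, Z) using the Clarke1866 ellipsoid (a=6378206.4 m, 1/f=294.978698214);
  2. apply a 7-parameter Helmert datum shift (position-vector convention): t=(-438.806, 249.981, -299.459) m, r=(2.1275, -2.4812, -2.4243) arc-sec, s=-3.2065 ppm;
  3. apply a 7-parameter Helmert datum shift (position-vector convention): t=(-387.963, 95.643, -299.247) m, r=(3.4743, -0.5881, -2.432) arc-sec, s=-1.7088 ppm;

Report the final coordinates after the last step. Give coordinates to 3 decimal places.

X=5343896.628 m, Y=-1820115.636 m, Z=-2961111.399 m

start: φ=-27.830089°, λ=-18.808876°, h=1832.472 m
→ ECEF (a=6378206.400, f=1/294.978698214): X=5344748.4700, Y=-1820424.7838, Z=-2960557.3406
→ Helmert 7p (PV): X=5344306.7430, Y=-1820201.2477, Z=-2960801.7903
→ Helmert 7p (PV): X=5343896.6281, Y=-1820115.6359, Z=-2961111.3995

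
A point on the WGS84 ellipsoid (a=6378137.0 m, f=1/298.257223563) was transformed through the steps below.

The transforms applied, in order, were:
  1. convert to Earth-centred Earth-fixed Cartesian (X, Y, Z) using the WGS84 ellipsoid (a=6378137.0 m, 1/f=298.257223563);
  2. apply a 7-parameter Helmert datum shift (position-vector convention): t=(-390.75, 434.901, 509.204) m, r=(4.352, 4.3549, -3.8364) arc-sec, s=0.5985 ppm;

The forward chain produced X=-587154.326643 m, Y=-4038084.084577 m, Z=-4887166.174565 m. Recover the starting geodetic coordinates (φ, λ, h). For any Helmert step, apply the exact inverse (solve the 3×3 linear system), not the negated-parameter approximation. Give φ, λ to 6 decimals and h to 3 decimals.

start: X=-587154.3266, Y=-4038084.0846, Z=-4887166.1746 m
→ Helmert⁻¹: X=-586584.9168, Y=-4038630.6026, Z=-4887599.6265
→ geod (Bowring, a=6378137.000): φ=-50.32824300°, λ=-98.26405200°, h=1847.2930 m

φ=-50.328243°, λ=-98.264052°, h=1847.293 m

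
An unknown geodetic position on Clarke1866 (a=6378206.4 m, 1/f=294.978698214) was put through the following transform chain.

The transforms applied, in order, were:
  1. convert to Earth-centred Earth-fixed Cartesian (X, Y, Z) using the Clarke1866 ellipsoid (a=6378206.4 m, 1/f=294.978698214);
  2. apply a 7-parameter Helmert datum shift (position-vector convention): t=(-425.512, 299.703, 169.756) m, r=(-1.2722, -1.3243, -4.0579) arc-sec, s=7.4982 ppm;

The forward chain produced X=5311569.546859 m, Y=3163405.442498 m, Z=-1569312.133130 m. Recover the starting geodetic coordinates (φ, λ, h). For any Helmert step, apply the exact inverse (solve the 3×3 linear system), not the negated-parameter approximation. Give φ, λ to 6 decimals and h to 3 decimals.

start: X=5311569.5469, Y=3163405.4425, Z=-1569312.1331 m
→ Helmert⁻¹: X=5311882.9217, Y=3163196.2044, Z=-1569484.7153
→ geod (Bowring, a=6378206.400): φ=-14.33747400°, λ=30.77355900°, h=1603.5630 m

φ=-14.337474°, λ=30.773559°, h=1603.563 m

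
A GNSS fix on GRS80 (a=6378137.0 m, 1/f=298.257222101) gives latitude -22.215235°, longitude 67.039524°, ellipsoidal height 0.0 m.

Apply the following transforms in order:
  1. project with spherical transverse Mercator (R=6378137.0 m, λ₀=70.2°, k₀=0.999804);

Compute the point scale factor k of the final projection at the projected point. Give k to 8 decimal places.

start: φ=-22.215235°, λ=67.039524°, h=0.000 m
→ into tm (λ₀=70.2°): φ=-22.21523500°, λ−λ₀=-3.16047600°
scale k = 1.00110885

1.00110885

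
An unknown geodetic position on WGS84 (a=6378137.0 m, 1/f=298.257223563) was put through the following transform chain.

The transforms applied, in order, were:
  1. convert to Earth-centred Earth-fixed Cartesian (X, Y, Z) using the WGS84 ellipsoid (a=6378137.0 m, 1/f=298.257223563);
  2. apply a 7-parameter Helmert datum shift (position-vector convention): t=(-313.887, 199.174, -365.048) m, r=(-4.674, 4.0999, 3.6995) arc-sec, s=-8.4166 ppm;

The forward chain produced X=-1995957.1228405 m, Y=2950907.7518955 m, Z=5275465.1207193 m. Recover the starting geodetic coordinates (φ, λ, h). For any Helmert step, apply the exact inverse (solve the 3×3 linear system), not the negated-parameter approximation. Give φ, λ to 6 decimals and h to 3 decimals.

φ=56.151700°, λ=124.072989°, h=2447.739 m

start: X=-1995957.1228, Y=2950907.7519, Z=5275465.1207 m
→ Helmert⁻¹: X=-1995711.9790, Y=2950649.6545, Z=5275901.7674
→ geod (Bowring, a=6378137.000): φ=56.15170000°, λ=124.07298900°, h=2447.7390 m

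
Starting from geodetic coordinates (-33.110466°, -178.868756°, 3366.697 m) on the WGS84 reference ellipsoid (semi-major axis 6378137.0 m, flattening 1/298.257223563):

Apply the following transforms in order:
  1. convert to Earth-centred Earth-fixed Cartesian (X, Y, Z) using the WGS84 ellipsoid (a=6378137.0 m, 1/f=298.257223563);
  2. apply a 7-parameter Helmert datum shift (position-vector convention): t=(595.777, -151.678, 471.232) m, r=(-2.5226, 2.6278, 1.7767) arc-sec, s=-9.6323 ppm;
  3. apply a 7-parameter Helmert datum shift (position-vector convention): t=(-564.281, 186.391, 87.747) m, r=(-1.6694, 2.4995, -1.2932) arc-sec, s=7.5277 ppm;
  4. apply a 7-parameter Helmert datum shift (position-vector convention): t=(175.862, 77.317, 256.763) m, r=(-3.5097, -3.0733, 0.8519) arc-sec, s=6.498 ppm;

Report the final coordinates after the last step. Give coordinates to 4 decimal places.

X=-5349419.4845 m, Y=-105687.7422 m, Z=-3465208.3329 m

start: φ=-33.110466°, λ=-178.868756°, h=3366.697 m
→ ECEF (a=6378137.000, f=1/298.257223563): X=-5349569.5081, Y=-105635.2657, Z=-3466066.0658
→ Helmert 7p (PV): X=-5348965.4496, Y=-105874.3945, Z=-3465492.0032
→ Helmert 7p (PV): X=-5349612.6547, Y=-105683.3124, Z=-3465364.6676
→ Helmert 7p (PV): X=-5349419.4845, Y=-105687.7422, Z=-3465208.3329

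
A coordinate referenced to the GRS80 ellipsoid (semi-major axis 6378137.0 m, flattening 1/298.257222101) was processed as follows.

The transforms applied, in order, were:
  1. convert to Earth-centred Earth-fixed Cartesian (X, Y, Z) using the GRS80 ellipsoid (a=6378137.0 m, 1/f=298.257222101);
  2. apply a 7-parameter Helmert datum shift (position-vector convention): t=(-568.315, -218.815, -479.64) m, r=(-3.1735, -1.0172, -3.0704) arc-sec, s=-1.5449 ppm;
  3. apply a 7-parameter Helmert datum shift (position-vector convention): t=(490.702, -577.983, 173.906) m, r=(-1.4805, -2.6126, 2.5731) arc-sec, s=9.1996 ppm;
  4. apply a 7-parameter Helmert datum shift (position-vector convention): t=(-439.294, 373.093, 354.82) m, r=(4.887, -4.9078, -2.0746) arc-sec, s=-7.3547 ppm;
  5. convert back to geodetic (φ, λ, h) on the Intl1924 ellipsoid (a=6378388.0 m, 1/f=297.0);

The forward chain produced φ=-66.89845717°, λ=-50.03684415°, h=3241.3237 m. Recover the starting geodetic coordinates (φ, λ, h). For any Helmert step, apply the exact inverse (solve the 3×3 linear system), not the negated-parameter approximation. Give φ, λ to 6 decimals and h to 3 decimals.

start: φ=-66.898457°, λ=-50.036844°, h=3241.324 m
→ ECEF (a=6378388.000, f=1/297.0): X=1612838.2440, Y=-1924617.8587, Z=-5847094.6786
→ Helmert⁻¹: X=1613169.6329, Y=-1925127.4279, Z=-5847485.2767
→ Helmert⁻¹: X=1612566.0196, Y=-1924509.8839, Z=-5847639.6257
→ Helmert⁻¹: X=1613136.6339, Y=-1924180.0665, Z=-5847206.5788
→ geod (Bowring, a=6378137.000): φ=-66.89944400°, λ=-50.02520900°, h=3461.5510 m

φ=-66.899444°, λ=-50.025209°, h=3461.551 m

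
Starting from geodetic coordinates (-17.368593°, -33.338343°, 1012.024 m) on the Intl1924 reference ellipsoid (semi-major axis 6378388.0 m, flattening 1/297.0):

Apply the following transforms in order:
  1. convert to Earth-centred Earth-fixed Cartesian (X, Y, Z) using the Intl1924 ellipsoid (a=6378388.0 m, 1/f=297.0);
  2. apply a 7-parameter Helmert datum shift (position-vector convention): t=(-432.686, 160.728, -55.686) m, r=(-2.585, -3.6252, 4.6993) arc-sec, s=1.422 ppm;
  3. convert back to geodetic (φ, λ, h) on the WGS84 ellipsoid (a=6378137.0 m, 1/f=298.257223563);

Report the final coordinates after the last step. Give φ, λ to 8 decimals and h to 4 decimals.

φ=-17.36857421°, λ=-33.33802591°, h=851.0287 m

start: φ=-17.368593°, λ=-33.338343°, h=1012.024 m
→ ECEF (a=6378388.000, f=1/297.0): X=5088120.4296, Y=-3347146.8167, Z=-1892130.0461
→ Helmert 7p (PV): X=5087804.4916, Y=-3346898.6393, Z=-1892057.0485
→ geod (Bowring, a=6378137.000): φ=-17.36857421°, λ=-33.33802591°, h=851.0287 m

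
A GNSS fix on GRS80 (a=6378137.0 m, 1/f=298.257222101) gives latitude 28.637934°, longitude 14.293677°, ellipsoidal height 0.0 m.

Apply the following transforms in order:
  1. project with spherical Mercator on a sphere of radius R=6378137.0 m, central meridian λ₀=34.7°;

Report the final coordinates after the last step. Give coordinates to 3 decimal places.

E=-2271621.485 m, N=3329643.363 m

start: φ=28.637934°, λ=14.293677°, h=0.000 m
→ merc (R=6378137.0, λ₀=34.7°): E=-2271621.4853, N=3329643.3626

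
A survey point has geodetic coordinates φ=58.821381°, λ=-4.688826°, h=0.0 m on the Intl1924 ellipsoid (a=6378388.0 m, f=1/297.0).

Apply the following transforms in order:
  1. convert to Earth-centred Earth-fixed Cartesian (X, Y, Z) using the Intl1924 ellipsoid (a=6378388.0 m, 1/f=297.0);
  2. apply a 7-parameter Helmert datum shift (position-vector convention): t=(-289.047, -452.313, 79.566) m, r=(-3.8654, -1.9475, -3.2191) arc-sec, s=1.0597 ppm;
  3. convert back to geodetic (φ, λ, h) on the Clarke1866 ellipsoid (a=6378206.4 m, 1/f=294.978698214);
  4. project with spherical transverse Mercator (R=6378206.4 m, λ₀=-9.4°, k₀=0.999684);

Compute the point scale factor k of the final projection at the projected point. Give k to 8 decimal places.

start: φ=58.821381°, λ=-4.688826°, h=0.000 m
→ ECEF (a=6378388.000, f=1/297.0): X=3299217.4506, Y=-270597.2874, Z=5433777.5281
→ Helmert 7p (PV): X=3298876.3722, Y=-270999.5479, Z=5433899.0737
→ geod (Bowring, a=6378206.400): φ=58.82547108°, λ=-4.69624843°, h=233.8263 m
→ into tm (λ₀=-9.4°): φ=58.82547108°, λ−λ₀=4.70375157°
scale k = 1.00058589

1.00058589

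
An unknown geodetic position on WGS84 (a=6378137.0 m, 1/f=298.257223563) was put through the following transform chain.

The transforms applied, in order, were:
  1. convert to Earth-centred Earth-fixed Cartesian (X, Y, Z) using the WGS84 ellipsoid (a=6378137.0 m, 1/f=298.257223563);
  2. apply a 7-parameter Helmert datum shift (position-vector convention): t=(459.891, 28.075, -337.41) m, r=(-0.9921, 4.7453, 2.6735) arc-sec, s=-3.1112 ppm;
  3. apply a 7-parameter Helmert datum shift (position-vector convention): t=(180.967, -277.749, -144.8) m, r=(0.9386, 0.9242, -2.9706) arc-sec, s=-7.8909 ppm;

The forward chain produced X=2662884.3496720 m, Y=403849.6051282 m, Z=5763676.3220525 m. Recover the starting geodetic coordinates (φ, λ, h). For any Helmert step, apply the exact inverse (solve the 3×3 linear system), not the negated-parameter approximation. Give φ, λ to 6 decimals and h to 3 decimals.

φ=65.109054°, λ=8.631543°, h=1606.577 m

start: X=2662884.3497, Y=403849.6051, Z=5763676.3221 m
→ Helmert⁻¹: X=2662692.7469, Y=404195.1191, Z=5763876.6955
→ Helmert⁻¹: X=2662113.7639, Y=404106.0713, Z=5764295.2271
→ geod (Bowring, a=6378137.000): φ=65.10905400°, λ=8.63154300°, h=1606.5770 m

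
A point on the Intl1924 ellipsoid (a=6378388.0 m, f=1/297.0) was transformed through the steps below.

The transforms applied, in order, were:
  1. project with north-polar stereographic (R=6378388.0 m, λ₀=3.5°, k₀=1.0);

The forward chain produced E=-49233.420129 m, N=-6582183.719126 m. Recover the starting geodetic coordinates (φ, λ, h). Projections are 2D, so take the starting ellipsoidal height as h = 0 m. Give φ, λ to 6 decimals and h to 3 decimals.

start: E=-49233.4201, N=-6582183.7191 m
→ stereo⁻¹: φ=35.41344400°, λ=3.07144700°

φ=35.413444°, λ=3.071447°, h=0.000 m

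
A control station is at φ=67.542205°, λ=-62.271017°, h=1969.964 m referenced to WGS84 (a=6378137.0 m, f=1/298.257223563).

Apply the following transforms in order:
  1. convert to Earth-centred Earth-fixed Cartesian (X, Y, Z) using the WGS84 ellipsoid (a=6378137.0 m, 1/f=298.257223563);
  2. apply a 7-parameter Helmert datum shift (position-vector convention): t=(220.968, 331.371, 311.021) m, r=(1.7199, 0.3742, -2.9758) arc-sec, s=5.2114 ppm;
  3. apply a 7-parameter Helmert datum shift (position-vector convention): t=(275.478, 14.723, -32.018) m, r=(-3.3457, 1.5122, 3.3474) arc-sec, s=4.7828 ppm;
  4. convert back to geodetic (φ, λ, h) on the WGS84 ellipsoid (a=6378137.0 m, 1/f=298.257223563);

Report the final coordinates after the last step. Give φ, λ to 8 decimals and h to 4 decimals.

start: φ=67.542205°, λ=-62.271017°, h=1969.964 m
→ ECEF (a=6378137.000, f=1/298.257223563): X=1137267.9352, Y=-2163516.3757, Z=5873597.5925
→ Helmert 7p (PV): X=1137474.2723, Y=-2163261.6633, Z=5873919.1198
→ Helmert 7p (PV): X=1137833.3616, Y=-2163143.5491, Z=5873941.9454
→ geod (Bowring, a=6378137.000): φ=67.54393761°, λ=-62.25521790°, h=2262.6752 m

φ=67.54393761°, λ=-62.25521790°, h=2262.6752 m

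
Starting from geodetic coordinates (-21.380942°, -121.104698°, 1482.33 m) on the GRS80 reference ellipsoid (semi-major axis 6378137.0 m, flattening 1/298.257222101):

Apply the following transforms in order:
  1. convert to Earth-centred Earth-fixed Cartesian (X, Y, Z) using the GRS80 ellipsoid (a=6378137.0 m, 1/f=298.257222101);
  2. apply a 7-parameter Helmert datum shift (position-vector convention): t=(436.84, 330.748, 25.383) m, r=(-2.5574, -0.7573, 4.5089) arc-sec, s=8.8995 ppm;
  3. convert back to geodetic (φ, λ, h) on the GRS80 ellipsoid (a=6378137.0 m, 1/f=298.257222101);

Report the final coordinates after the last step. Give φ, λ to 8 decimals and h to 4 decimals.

φ=-21.38190051°, λ=-121.10127385°, h=1055.8647 m

start: φ=-21.380942°, λ=-121.104698°, h=1482.330 m
→ ECEF (a=6378137.000, f=1/298.257222101): X=-3070277.9181, Y=-5088714.4332, Z=-2311261.1773
→ Helmert 7p (PV): X=-3069748.6771, Y=-5088524.7451, Z=-2311204.5423
→ geod (Bowring, a=6378137.000): φ=-21.38190051°, λ=-121.10127385°, h=1055.8647 m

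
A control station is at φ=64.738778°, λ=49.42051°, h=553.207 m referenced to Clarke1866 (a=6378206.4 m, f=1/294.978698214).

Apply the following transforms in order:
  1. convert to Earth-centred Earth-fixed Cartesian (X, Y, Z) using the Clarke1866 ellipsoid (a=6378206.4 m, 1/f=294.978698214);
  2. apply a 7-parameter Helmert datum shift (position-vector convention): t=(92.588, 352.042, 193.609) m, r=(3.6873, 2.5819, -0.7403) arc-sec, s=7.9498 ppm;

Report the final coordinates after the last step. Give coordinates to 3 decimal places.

start: φ=64.738778°, λ=49.420510°, h=553.207 m
→ ECEF (a=6378206.400, f=1/294.978698214): X=1775660.0577, Y=2073199.6309, Z=5745650.1229
→ Helmert 7p (PV): X=1775846.1240, Y=2073459.0683, Z=5745904.2437

X=1775846.124 m, Y=2073459.068 m, Z=5745904.244 m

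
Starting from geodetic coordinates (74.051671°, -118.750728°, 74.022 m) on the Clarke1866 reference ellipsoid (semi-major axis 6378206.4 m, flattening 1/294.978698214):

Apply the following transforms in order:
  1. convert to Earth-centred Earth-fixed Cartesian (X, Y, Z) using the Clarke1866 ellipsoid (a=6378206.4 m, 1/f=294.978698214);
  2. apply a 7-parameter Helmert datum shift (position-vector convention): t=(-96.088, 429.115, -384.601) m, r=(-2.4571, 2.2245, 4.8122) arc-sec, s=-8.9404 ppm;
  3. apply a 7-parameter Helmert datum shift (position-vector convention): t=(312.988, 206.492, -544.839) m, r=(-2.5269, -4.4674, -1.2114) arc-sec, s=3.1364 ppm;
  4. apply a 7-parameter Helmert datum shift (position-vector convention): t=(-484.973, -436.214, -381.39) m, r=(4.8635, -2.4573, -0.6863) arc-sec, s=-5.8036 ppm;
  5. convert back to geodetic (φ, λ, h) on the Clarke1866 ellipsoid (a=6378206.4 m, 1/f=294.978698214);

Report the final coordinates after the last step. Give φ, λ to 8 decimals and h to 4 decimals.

start: φ=74.051671°, λ=-118.750728°, h=74.022 m
→ ECEF (a=6378206.400, f=1/294.978698214): X=-845632.2771, Y=-1541337.6626, Z=6110417.6093
→ Helmert 7p (PV): X=-845618.9471, Y=-1540841.7072, Z=6110005.8593
→ Helmert 7p (PV): X=-845449.9952, Y=-1540560.2291, Z=6109480.7454
→ Helmert 7p (PV): X=-846007.9712, Y=-1541128.7433, Z=6109017.5018
→ geod (Bowring, a=6378206.400): φ=74.04824422°, λ=-118.76473750°, h=-1272.8439 m

φ=74.04824422°, λ=-118.76473750°, h=-1272.8439 m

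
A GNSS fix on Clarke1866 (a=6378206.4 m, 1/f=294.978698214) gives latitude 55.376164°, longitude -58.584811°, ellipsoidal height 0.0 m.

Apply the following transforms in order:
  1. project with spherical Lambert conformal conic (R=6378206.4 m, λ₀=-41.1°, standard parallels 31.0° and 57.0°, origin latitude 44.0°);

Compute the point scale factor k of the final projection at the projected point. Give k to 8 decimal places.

0.99339587

start: φ=55.376164°, λ=-58.584811°, h=0.000 m
→ into lcc (λ₀=-41.1°): φ=55.37616400°, λ−λ₀=-17.48481100°
scale k = 0.99339587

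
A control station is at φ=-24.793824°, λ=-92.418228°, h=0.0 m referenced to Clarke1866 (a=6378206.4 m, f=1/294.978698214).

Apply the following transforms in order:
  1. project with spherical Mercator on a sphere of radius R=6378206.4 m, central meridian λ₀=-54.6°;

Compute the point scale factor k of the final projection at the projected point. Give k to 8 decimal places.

start: φ=-24.793824°, λ=-92.418228°, h=0.000 m
→ into merc (λ₀=-54.6°): φ=-24.79382400°, λ−λ₀=-37.81822800°
scale k = 1.10153669

1.10153669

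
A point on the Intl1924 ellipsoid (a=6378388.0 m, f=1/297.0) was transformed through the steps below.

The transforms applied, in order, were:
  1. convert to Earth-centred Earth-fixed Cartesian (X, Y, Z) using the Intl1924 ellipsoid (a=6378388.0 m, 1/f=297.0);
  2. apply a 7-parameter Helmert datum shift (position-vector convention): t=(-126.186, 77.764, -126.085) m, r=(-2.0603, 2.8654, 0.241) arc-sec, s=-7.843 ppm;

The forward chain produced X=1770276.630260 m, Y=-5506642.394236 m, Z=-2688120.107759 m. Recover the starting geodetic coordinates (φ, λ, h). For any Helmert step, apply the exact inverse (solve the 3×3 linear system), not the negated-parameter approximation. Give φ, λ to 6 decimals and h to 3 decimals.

φ=-25.072718°, λ=-72.177108°, h=3862.175 m

start: X=1770276.6303, Y=-5506642.3942, Z=-2688120.1078 m
→ Helmert⁻¹: X=1770447.6095, Y=-5506738.5665, Z=-2688045.5148
→ geod (Bowring, a=6378388.000): φ=-25.07271800°, λ=-72.17710800°, h=3862.1750 m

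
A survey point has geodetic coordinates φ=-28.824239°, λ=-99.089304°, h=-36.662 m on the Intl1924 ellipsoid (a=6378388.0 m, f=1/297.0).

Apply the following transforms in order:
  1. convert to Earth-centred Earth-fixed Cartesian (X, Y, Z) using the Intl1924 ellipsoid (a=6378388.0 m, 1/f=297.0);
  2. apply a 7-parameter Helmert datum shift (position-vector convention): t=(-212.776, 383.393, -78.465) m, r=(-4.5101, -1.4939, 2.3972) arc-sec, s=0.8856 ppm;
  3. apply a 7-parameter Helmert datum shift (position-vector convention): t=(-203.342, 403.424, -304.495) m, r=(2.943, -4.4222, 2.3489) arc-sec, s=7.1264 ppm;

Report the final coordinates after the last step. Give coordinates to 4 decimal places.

start: φ=-28.824239°, λ=-99.089304°, h=-36.662 m
→ ECEF (a=6378388.000, f=1/297.0): X=-883462.2108, Y=-5522239.8900, Z=-3056874.4665
→ Helmert 7p (PV): X=-883589.4501, Y=-5521938.4954, Z=-3056841.2901
→ Helmert 7p (PV): X=-883670.6683, Y=-5521540.8696, Z=-3057265.3011

X=-883670.6683 m, Y=-5521540.8696 m, Z=-3057265.3011 m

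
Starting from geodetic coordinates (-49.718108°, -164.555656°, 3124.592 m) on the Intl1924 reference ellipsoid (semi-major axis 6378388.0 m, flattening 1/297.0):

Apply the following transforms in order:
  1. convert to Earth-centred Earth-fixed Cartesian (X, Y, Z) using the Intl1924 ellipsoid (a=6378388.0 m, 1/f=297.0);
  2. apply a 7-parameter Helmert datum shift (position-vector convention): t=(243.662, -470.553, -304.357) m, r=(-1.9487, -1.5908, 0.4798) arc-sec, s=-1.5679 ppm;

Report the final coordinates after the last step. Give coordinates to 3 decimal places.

start: φ=-49.718108°, λ=-164.555656°, h=3124.592 m
→ ECEF (a=6378388.000, f=1/297.0): X=-3984767.5461, Y=-1100906.5457, Z=-4845052.5224
→ Helmert 7p (PV): X=-3984477.7085, Y=-1101430.4155, Z=-4845369.6141

X=-3984477.708 m, Y=-1101430.416 m, Z=-4845369.614 m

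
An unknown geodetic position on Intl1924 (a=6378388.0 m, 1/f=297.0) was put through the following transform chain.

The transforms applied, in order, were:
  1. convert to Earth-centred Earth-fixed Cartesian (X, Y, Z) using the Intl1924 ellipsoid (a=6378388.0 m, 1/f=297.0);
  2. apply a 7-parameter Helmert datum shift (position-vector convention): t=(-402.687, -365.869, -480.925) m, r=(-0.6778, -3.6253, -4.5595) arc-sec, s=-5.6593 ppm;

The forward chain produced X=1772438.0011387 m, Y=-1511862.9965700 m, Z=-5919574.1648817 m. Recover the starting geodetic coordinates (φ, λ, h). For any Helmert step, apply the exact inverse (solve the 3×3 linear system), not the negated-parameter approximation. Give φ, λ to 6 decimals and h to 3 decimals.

φ=-68.647953°, λ=-40.450437°, h=1329.367 m

start: X=1772438.0011, Y=-1511862.9966, Z=-5919574.1649 m
→ Helmert⁻¹: X=1772780.0970, Y=-1511447.0434, Z=-5919162.8630
→ geod (Bowring, a=6378388.000): φ=-68.64795300°, λ=-40.45043700°, h=1329.3670 m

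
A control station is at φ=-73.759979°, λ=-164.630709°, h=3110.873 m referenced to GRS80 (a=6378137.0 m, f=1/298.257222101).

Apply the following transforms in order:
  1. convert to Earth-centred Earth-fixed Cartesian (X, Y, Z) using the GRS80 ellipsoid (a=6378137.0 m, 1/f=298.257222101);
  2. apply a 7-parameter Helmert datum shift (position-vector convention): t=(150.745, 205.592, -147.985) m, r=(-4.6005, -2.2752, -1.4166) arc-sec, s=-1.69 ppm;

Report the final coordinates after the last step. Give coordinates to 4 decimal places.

start: φ=-73.759979°, λ=-164.630709°, h=3110.873 m
→ ECEF (a=6378137.000, f=1/298.257222101): X=-1726101.3711, Y=-474452.3416, Z=-6104487.7520
→ Helmert 7p (PV): X=-1725883.6322, Y=-474370.2465, Z=-6104633.8781

X=-1725883.6322 m, Y=-474370.2465 m, Z=-6104633.8781 m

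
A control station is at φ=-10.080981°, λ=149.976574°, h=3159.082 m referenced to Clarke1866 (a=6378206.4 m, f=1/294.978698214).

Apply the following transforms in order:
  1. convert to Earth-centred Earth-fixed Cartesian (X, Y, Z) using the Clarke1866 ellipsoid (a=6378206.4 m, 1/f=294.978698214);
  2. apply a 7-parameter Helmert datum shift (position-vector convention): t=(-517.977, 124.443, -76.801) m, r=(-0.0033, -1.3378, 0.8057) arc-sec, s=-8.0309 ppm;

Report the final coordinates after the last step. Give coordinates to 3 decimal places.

start: φ=-10.080981°, λ=149.976574°, h=3159.082 m
→ ECEF (a=6378206.400, f=1/294.978698214): X=-5440383.0315, Y=3143973.1208, Z=-1109551.8754
→ Helmert 7p (PV): X=-5440862.4017, Y=3144051.0464, Z=-1109655.1012

X=-5440862.402 m, Y=3144051.046 m, Z=-1109655.101 m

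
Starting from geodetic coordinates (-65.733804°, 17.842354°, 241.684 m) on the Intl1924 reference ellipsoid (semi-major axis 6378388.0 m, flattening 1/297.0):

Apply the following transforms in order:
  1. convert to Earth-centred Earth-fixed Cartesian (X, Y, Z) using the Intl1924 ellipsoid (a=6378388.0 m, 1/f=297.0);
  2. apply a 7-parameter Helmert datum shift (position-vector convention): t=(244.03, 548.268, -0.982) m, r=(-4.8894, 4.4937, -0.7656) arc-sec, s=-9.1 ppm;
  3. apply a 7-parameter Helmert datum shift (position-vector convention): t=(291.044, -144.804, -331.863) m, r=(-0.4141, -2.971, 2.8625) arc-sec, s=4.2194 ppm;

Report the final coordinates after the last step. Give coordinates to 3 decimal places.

start: φ=-65.733804°, λ=17.842354°, h=241.684 m
→ ECEF (a=6378388.000, f=1/297.0): X=2502383.2140, Y=805468.3262, Z=-5792163.4913
→ Helmert 7p (PV): X=2502481.2747, Y=805862.6773, Z=-5792185.3743
→ Helmert 7p (PV): X=2502855.1239, Y=805744.3741, Z=-5792507.2493

X=2502855.124 m, Y=805744.374 m, Z=-5792507.249 m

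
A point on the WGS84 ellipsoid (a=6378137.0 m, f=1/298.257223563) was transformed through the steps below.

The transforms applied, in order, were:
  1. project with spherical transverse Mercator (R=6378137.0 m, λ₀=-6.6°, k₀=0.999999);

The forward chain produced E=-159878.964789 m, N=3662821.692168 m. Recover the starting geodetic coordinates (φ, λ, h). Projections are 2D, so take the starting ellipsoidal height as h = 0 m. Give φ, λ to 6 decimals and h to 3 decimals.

φ=32.892077°, λ=-8.310301°, h=0.000 m

start: E=-159878.9648, N=3662821.6922 m
→ tm⁻¹: φ=32.89207700°, λ=-8.31030100°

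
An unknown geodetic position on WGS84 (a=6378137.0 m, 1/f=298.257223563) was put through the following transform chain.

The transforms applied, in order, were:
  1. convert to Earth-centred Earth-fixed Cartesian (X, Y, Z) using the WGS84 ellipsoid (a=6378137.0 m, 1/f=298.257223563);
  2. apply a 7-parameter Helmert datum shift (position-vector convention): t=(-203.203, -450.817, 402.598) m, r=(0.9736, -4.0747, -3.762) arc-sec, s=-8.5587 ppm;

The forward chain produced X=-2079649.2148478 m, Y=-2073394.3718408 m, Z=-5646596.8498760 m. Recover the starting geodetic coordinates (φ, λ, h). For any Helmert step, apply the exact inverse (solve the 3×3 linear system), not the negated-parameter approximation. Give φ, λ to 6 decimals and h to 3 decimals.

φ=-62.683731°, λ=-135.089846°, h=3499.259 m

start: X=-2079649.2148, Y=-2073394.3718, Z=-5646596.8499 m
→ Helmert⁻¹: X=-2079537.5548, Y=-2073025.8794, Z=-5646996.9136
→ geod (Bowring, a=6378137.000): φ=-62.68373100°, λ=-135.08984600°, h=3499.2590 m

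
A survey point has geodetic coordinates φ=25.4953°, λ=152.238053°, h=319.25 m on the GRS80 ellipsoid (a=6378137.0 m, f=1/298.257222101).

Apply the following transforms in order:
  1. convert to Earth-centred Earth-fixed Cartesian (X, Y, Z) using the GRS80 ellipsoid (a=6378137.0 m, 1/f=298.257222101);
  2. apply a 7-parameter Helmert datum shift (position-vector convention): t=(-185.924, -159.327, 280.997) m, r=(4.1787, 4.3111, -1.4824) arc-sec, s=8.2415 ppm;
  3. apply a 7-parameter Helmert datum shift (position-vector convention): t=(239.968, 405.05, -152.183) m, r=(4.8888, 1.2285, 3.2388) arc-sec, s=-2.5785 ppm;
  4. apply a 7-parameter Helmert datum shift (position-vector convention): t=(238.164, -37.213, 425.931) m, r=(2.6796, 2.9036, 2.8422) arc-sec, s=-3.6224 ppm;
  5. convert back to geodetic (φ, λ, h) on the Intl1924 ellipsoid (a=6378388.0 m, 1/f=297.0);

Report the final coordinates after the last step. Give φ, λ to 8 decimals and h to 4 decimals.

start: φ=25.495300°, λ=152.238053°, h=319.250 m
→ ECEF (a=6378137.000, f=1/298.257222101): X=-5097765.4696, Y=2683421.5014, Z=2728838.0087
→ Helmert 7p (PV): X=-5097917.0859, Y=2683265.6434, Z=2729302.4073
→ Helmert 7p (PV): X=-5097689.8503, Y=2683519.0380, Z=2729237.1470
→ Helmert 7p (PV): X=-5097431.7781, Y=2683366.4059, Z=2729759.8135
→ geod (Bowring, a=6378388.000): φ=25.50469681°, λ=152.23699194°, h=192.3067 m

φ=25.50469681°, λ=152.23699194°, h=192.3067 m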